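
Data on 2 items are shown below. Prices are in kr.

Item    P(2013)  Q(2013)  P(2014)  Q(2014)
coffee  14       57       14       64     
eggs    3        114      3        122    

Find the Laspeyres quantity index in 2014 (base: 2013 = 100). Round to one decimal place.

Laspeyres quantity index uses base-period prices as weights.
ΣP(2013)·Q(2014) = 14×64 + 3×122 = 896 + 366 = 1262
ΣP(2013)·Q(2013) = 14×57 + 3×114 = 798 + 342 = 1140
Index = 1262 / 1140 × 100 = 110.7018

110.7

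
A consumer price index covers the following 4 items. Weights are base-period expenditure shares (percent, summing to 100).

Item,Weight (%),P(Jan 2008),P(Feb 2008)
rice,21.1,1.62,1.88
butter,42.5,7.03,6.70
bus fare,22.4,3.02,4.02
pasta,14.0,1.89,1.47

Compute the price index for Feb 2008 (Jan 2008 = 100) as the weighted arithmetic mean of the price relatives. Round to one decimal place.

rice: 21.1 × (1.88/1.62) = 21.1 × 1.160494 = 24.4864
butter: 42.5 × (6.70/7.03) = 42.5 × 0.953058 = 40.5050
bus fare: 22.4 × (4.02/3.02) = 22.4 × 1.331126 = 29.8172
pasta: 14.0 × (1.47/1.89) = 14.0 × 0.777778 = 10.8889
Index = Σ wᵢ·(p₁ᵢ/p₀ᵢ) = 24.4864 + 40.5050 + 29.8172 + 10.8889 = 105.6975

105.7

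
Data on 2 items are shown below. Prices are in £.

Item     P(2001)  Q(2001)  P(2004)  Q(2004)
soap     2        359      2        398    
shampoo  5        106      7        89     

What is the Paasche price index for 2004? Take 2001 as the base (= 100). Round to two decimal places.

Paasche price index uses current-period quantities as weights.
ΣP(2004)·Q(2004) = 2×398 + 7×89 = 796 + 623 = 1419
ΣP(2001)·Q(2004) = 2×398 + 5×89 = 796 + 445 = 1241
Index = 1419 / 1241 × 100 = 114.3433

114.34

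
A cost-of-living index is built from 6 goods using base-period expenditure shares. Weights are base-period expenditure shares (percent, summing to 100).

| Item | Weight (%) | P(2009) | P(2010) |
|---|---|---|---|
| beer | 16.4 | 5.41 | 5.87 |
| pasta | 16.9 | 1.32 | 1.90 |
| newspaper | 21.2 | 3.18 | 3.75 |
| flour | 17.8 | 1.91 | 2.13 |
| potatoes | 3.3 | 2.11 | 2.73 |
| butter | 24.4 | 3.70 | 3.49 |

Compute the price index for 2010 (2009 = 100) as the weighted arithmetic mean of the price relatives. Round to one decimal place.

114.3

beer: 16.4 × (5.87/5.41) = 16.4 × 1.085028 = 17.7945
pasta: 16.9 × (1.90/1.32) = 16.9 × 1.439394 = 24.3258
newspaper: 21.2 × (3.75/3.18) = 21.2 × 1.179245 = 25.0000
flour: 17.8 × (2.13/1.91) = 17.8 × 1.115183 = 19.8503
potatoes: 3.3 × (2.73/2.11) = 3.3 × 1.293839 = 4.2697
butter: 24.4 × (3.49/3.70) = 24.4 × 0.943243 = 23.0151
Index = Σ wᵢ·(p₁ᵢ/p₀ᵢ) = 17.7945 + 24.3258 + 25.0000 + 19.8503 + 4.2697 + 23.0151 = 114.2553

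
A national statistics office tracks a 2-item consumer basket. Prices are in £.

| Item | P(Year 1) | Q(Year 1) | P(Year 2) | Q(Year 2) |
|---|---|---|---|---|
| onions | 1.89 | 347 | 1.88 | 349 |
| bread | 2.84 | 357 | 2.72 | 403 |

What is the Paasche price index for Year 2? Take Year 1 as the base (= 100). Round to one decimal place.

97.1

Paasche price index uses current-period quantities as weights.
ΣP(Year 2)·Q(Year 2) = 1.88×349 + 2.72×403 = 656.12 + 1096.16 = 1752.28
ΣP(Year 1)·Q(Year 2) = 1.89×349 + 2.84×403 = 659.61 + 1144.52 = 1804.13
Index = 1752.28 / 1804.13 × 100 = 97.1260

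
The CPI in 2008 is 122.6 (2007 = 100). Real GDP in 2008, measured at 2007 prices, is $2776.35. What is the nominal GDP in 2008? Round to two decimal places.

3403.81

Nominal = Real × (Index/100) = 2776.35 × (122.6/100)
        = 2776.35 × 1.226 = 3403.8051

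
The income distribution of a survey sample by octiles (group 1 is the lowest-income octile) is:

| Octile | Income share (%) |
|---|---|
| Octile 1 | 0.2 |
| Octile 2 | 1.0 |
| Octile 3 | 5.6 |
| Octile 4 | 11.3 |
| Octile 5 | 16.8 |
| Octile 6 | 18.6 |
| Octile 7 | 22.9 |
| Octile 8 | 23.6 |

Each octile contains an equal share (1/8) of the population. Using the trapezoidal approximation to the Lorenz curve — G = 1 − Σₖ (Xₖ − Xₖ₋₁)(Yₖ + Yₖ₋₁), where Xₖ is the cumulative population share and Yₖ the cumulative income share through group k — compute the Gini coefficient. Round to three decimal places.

Cumulative income shares Yₖ: 0.0020, 0.0120, 0.0680, 0.1810, 0.3490, 0.5350, 0.7640, 1.0000
Σ (Xₖ−Xₖ₋₁)(Yₖ+Yₖ₋₁) = (1/8)(0.0020+0.0000) + (1/8)(0.0120+0.0020) + (1/8)(0.0680+0.0120) + (1/8)(0.1810+0.0680) + (1/8)(0.3490+0.1810) + (1/8)(0.5350+0.3490) + (1/8)(0.7640+0.5350) + (1/8)(1.0000+0.7640)
  = 0.0003 + 0.0018 + 0.0100 + 0.0311 + 0.0663 + 0.1105 + 0.1624 + 0.2205 = 0.6028
G = 1 − 0.6028 = 0.3972

0.397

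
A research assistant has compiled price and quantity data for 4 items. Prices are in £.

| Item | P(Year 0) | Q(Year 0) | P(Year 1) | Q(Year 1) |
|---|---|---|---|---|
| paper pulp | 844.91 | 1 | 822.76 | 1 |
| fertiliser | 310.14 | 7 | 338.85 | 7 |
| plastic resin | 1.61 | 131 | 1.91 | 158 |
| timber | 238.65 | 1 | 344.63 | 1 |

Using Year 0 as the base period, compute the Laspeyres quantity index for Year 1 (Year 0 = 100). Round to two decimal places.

101.25

Laspeyres quantity index uses base-period prices as weights.
ΣP(Year 0)·Q(Year 1) = 844.91×1 + 310.14×7 + 1.61×158 + 238.65×1 = 844.91 + 2170.98 + 254.38 + 238.65 = 3508.92
ΣP(Year 0)·Q(Year 0) = 844.91×1 + 310.14×7 + 1.61×131 + 238.65×1 = 844.91 + 2170.98 + 210.91 + 238.65 = 3465.45
Index = 3508.92 / 3465.45 × 100 = 101.2544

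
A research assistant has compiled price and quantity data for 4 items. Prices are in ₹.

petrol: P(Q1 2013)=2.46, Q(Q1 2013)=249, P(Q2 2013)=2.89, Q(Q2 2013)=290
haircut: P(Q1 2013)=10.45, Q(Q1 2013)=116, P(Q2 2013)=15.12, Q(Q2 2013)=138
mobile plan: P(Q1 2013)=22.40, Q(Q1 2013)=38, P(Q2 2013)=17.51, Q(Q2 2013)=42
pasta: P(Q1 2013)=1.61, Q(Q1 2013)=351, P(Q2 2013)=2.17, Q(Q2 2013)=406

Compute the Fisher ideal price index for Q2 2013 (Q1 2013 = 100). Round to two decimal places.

Laspeyres component (base-period weights):
ΣP(Q2 2013)Q(Q1 2013) = 2.89×249 + 15.12×116 + 17.51×38 + 2.17×351 = 719.61 + 1753.92 + 665.38 + 761.67 = 3900.58
ΣP(Q1 2013)Q(Q1 2013) = 2.46×249 + 10.45×116 + 22.40×38 + 1.61×351 = 612.54 + 1212.2 + 851.2 + 565.11 = 3241.05
L = 3900.58 / 3241.05 × 100 = 120.3493
Paasche component (current-period weights):
ΣP(Q2 2013)Q(Q2 2013) = 2.89×290 + 15.12×138 + 17.51×42 + 2.17×406 = 838.1 + 2086.56 + 735.42 + 881.02 = 4541.1
ΣP(Q1 2013)Q(Q2 2013) = 2.46×290 + 10.45×138 + 22.40×42 + 1.61×406 = 713.4 + 1442.1 + 940.8 + 653.66 = 3749.96
P = 4541.1 / 3749.96 × 100 = 121.0973
Fisher = √(L × P) = √(120.3493 × 121.0973) = 120.7227

120.72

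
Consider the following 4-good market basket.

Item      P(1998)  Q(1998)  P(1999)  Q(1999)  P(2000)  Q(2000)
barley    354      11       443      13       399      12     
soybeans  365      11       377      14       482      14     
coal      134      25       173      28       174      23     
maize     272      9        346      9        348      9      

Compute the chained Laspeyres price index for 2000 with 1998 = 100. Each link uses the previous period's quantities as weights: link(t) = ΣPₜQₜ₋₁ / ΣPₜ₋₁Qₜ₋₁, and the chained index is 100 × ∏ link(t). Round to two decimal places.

126.04

Link 1998→1999:
ΣP(1999)Q(1998) = 443×11 + 377×11 + 173×25 + 346×9 = 4873 + 4147 + 4325 + 3114 = 16459
ΣP(1998)Q(1998) = 354×11 + 365×11 + 134×25 + 272×9 = 3894 + 4015 + 3350 + 2448 = 13707
link = 16459/13707 = 1.200773
Link 1999→2000:
ΣP(2000)Q(1999) = 399×13 + 482×14 + 174×28 + 348×9 = 5187 + 6748 + 4872 + 3132 = 19939
ΣP(1999)Q(1999) = 443×13 + 377×14 + 173×28 + 346×9 = 5759 + 5278 + 4844 + 3114 = 18995
link = 19939/18995 = 1.049697
Chained index = 100 × 1.200773 × 1.049697 = 126.0449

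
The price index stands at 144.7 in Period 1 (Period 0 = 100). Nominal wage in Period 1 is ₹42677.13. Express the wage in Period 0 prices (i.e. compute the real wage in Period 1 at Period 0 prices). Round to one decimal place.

Real = Nominal ÷ (Index/100) = 42677.13 ÷ (144.7/100)
     = 42677.13 ÷ 1.447 = 29493.5245

29493.5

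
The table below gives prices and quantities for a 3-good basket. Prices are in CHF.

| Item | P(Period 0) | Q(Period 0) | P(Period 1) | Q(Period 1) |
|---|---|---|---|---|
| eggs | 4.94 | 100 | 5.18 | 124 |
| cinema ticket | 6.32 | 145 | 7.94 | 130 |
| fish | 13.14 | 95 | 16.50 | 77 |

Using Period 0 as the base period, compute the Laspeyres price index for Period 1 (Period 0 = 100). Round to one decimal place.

121.7

Laspeyres price index uses base-period quantities as weights.
ΣP(Period 1)·Q(Period 0) = 5.18×100 + 7.94×145 + 16.50×95 = 518 + 1151.3 + 1567.5 = 3236.8
ΣP(Period 0)·Q(Period 0) = 4.94×100 + 6.32×145 + 13.14×95 = 494 + 916.4 + 1248.3 = 2658.7
Index = 3236.8 / 2658.7 × 100 = 121.7437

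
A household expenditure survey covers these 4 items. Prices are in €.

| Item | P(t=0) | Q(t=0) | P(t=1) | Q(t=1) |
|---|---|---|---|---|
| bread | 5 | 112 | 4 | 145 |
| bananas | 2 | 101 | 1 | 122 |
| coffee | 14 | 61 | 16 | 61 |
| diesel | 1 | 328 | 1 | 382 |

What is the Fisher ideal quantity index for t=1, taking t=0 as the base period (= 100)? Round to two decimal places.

112.29

Laspeyres component (base-period weights):
ΣP(t=0)Q(t=1) = 5×145 + 2×122 + 14×61 + 1×382 = 725 + 244 + 854 + 382 = 2205
ΣP(t=0)Q(t=0) = 5×112 + 2×101 + 14×61 + 1×328 = 560 + 202 + 854 + 328 = 1944
L = 2205 / 1944 × 100 = 113.4259
Paasche component (current-period weights):
ΣP(t=1)Q(t=1) = 4×145 + 1×122 + 16×61 + 1×382 = 580 + 122 + 976 + 382 = 2060
ΣP(t=1)Q(t=0) = 4×112 + 1×101 + 16×61 + 1×328 = 448 + 101 + 976 + 328 = 1853
P = 2060 / 1853 × 100 = 111.1711
Fisher = √(L × P) = √(113.4259 × 111.1711) = 112.2928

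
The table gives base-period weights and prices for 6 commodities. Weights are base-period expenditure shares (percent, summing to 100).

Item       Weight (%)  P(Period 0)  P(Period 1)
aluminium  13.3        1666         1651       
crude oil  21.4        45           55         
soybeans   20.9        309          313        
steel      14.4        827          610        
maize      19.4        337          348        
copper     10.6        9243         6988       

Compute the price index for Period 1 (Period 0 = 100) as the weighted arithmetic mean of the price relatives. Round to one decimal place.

aluminium: 13.3 × (1651/1666) = 13.3 × 0.990996 = 13.1803
crude oil: 21.4 × (55/45) = 21.4 × 1.222222 = 26.1556
soybeans: 20.9 × (313/309) = 20.9 × 1.012945 = 21.1706
steel: 14.4 × (610/827) = 14.4 × 0.737606 = 10.6215
maize: 19.4 × (348/337) = 19.4 × 1.032641 = 20.0332
copper: 10.6 × (6988/9243) = 10.6 × 0.756032 = 8.0139
Index = Σ wᵢ·(p₁ᵢ/p₀ᵢ) = 13.1803 + 26.1556 + 21.1706 + 10.6215 + 20.0332 + 8.0139 = 99.1751

99.2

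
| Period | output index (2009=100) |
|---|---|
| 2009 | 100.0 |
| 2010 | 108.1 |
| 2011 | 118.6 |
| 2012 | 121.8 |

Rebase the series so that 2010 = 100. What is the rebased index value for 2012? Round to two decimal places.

112.67

Rebased(2012) = 121.8 / 108.1 × 100 = 112.6735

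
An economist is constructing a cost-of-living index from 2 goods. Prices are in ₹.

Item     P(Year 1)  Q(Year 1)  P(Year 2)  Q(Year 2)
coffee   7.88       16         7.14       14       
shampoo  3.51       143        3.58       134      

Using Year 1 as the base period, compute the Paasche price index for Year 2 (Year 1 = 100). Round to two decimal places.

99.83

Paasche price index uses current-period quantities as weights.
ΣP(Year 2)·Q(Year 2) = 7.14×14 + 3.58×134 = 99.96 + 479.72 = 579.68
ΣP(Year 1)·Q(Year 2) = 7.88×14 + 3.51×134 = 110.32 + 470.34 = 580.66
Index = 579.68 / 580.66 × 100 = 99.8312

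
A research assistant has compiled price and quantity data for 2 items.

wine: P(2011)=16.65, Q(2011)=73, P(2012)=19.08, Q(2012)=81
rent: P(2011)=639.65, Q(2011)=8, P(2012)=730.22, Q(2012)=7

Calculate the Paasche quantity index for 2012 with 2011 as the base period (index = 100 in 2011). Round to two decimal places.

Paasche quantity index uses current-period prices as weights.
ΣP(2012)·Q(2012) = 19.08×81 + 730.22×7 = 1545.48 + 5111.54 = 6657.02
ΣP(2012)·Q(2011) = 19.08×73 + 730.22×8 = 1392.84 + 5841.76 = 7234.6
Index = 6657.02 / 7234.6 × 100 = 92.0164

92.02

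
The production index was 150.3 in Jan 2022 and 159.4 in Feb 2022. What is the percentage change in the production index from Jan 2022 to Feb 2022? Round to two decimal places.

6.05%

Change = (159.4 − 150.3) / 150.3 × 100
       = 9.1 / 150.3 × 100 = 6.0546%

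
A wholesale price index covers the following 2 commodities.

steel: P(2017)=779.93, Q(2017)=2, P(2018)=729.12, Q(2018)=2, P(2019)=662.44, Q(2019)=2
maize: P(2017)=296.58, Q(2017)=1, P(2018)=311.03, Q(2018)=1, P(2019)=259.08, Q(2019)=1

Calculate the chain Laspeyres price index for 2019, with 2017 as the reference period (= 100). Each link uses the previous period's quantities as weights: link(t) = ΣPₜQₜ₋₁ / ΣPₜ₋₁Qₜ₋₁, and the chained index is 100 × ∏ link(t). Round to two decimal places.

Link 2017→2018:
ΣP(2018)Q(2017) = 729.12×2 + 311.03×1 = 1458.24 + 311.03 = 1769.27
ΣP(2017)Q(2017) = 779.93×2 + 296.58×1 = 1559.86 + 296.58 = 1856.44
link = 1769.27/1856.44 = 0.953045
Link 2018→2019:
ΣP(2019)Q(2018) = 662.44×2 + 259.08×1 = 1324.88 + 259.08 = 1583.96
ΣP(2018)Q(2018) = 729.12×2 + 311.03×1 = 1458.24 + 311.03 = 1769.27
link = 1583.96/1769.27 = 0.895262
Chained index = 100 × 0.953045 × 0.895262 = 85.3224

85.32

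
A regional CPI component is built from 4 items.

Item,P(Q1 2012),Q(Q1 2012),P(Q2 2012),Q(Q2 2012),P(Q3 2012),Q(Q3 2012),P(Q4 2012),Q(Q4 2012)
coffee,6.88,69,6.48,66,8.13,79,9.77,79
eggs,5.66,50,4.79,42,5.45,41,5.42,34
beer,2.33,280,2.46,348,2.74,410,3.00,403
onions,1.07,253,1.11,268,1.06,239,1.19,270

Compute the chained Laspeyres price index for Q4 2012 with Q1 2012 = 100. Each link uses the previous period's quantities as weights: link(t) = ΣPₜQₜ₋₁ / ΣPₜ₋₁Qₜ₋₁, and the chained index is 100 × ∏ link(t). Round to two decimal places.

Link Q1 2012→Q2 2012:
ΣP(Q2 2012)Q(Q1 2012) = 6.48×69 + 4.79×50 + 2.46×280 + 1.11×253 = 447.12 + 239.5 + 688.8 + 280.83 = 1656.25
ΣP(Q1 2012)Q(Q1 2012) = 6.88×69 + 5.66×50 + 2.33×280 + 1.07×253 = 474.72 + 283 + 652.4 + 270.71 = 1680.83
link = 1656.25/1680.83 = 0.985376
Link Q2 2012→Q3 2012:
ΣP(Q3 2012)Q(Q2 2012) = 8.13×66 + 5.45×42 + 2.74×348 + 1.06×268 = 536.58 + 228.9 + 953.52 + 284.08 = 2003.08
ΣP(Q2 2012)Q(Q2 2012) = 6.48×66 + 4.79×42 + 2.46×348 + 1.11×268 = 427.68 + 201.18 + 856.08 + 297.48 = 1782.42
link = 2003.08/1782.42 = 1.123798
Link Q3 2012→Q4 2012:
ΣP(Q4 2012)Q(Q3 2012) = 9.77×79 + 5.42×41 + 3.00×410 + 1.19×239 = 771.83 + 222.22 + 1230 + 284.41 = 2508.46
ΣP(Q3 2012)Q(Q3 2012) = 8.13×79 + 5.45×41 + 2.74×410 + 1.06×239 = 642.27 + 223.45 + 1123.4 + 253.34 = 2242.46
link = 2508.46/2242.46 = 1.118620
Chained index = 100 × 0.985376 × 1.123798 × 1.118620 = 123.8719

123.87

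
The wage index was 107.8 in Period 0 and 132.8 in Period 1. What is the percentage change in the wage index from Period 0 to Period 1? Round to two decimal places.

23.19%

Change = (132.8 − 107.8) / 107.8 × 100
       = 25.0 / 107.8 × 100 = 23.1911%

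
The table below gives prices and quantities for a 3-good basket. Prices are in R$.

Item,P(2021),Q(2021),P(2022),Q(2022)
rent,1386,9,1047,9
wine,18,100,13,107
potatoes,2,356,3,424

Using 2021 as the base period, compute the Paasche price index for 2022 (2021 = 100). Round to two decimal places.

Paasche price index uses current-period quantities as weights.
ΣP(2022)·Q(2022) = 1047×9 + 13×107 + 3×424 = 9423 + 1391 + 1272 = 12086
ΣP(2021)·Q(2022) = 1386×9 + 18×107 + 2×424 = 12474 + 1926 + 848 = 15248
Index = 12086 / 15248 × 100 = 79.2629

79.26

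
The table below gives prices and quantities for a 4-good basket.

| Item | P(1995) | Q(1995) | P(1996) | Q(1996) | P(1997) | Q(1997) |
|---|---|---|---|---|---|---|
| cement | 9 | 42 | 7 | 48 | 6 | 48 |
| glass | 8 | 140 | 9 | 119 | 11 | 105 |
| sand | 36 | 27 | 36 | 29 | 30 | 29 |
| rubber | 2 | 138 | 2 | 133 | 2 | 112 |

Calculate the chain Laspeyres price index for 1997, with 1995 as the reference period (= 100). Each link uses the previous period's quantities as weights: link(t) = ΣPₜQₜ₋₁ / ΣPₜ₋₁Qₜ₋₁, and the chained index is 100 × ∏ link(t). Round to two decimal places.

102.64

Link 1995→1996:
ΣP(1996)Q(1995) = 7×42 + 9×140 + 36×27 + 2×138 = 294 + 1260 + 972 + 276 = 2802
ΣP(1995)Q(1995) = 9×42 + 8×140 + 36×27 + 2×138 = 378 + 1120 + 972 + 276 = 2746
link = 2802/2746 = 1.020393
Link 1996→1997:
ΣP(1997)Q(1996) = 6×48 + 11×119 + 30×29 + 2×133 = 288 + 1309 + 870 + 266 = 2733
ΣP(1996)Q(1996) = 7×48 + 9×119 + 36×29 + 2×133 = 336 + 1071 + 1044 + 266 = 2717
link = 2733/2717 = 1.005889
Chained index = 100 × 1.020393 × 1.005889 = 102.6402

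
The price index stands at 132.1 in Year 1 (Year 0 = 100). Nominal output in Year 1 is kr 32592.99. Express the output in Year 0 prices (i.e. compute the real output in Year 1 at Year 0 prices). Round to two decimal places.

24672.97

Real = Nominal ÷ (Index/100) = 32592.99 ÷ (132.1/100)
     = 32592.99 ÷ 1.321 = 24672.9674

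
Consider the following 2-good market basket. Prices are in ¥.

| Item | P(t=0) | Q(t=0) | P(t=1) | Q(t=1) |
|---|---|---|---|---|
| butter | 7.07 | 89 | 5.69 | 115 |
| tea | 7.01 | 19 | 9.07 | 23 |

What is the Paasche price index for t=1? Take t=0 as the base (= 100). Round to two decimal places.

88.57

Paasche price index uses current-period quantities as weights.
ΣP(t=1)·Q(t=1) = 5.69×115 + 9.07×23 = 654.35 + 208.61 = 862.96
ΣP(t=0)·Q(t=1) = 7.07×115 + 7.01×23 = 813.05 + 161.23 = 974.28
Index = 862.96 / 974.28 × 100 = 88.5741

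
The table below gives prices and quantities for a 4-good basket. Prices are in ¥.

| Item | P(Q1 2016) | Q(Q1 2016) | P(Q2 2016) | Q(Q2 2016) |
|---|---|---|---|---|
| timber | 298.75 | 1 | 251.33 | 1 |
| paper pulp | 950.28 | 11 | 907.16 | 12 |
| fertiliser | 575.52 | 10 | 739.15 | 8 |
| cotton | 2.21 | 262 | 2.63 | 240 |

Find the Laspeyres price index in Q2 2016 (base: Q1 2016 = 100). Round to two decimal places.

107.17

Laspeyres price index uses base-period quantities as weights.
ΣP(Q2 2016)·Q(Q1 2016) = 251.33×1 + 907.16×11 + 739.15×10 + 2.63×262 = 251.33 + 9978.76 + 7391.5 + 689.06 = 18310.65
ΣP(Q1 2016)·Q(Q1 2016) = 298.75×1 + 950.28×11 + 575.52×10 + 2.21×262 = 298.75 + 10453.08 + 5755.2 + 579.02 = 17086.05
Index = 18310.65 / 17086.05 × 100 = 107.1673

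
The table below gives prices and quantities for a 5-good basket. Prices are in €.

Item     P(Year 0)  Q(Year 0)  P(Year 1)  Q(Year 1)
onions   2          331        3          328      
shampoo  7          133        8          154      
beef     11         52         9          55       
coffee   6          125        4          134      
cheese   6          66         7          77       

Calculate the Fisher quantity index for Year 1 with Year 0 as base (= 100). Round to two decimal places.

108.73

Laspeyres component (base-period weights):
ΣP(Year 0)Q(Year 1) = 2×328 + 7×154 + 11×55 + 6×134 + 6×77 = 656 + 1078 + 605 + 804 + 462 = 3605
ΣP(Year 0)Q(Year 0) = 2×331 + 7×133 + 11×52 + 6×125 + 6×66 = 662 + 931 + 572 + 750 + 396 = 3311
L = 3605 / 3311 × 100 = 108.8795
Paasche component (current-period weights):
ΣP(Year 1)Q(Year 1) = 3×328 + 8×154 + 9×55 + 4×134 + 7×77 = 984 + 1232 + 495 + 536 + 539 = 3786
ΣP(Year 1)Q(Year 0) = 3×331 + 8×133 + 9×52 + 4×125 + 7×66 = 993 + 1064 + 468 + 500 + 462 = 3487
P = 3786 / 3487 × 100 = 108.5747
Fisher = √(L × P) = √(108.8795 × 108.5747) = 108.7270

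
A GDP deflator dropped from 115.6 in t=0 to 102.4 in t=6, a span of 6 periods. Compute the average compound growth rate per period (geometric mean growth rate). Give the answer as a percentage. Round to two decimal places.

Growth factor = (102.4/115.6)^(1/6) = (0.885813)^(1/6) = 0.979995
Growth rate = 0.979995 − 1 = -0.020005 = -2.0005%

-2.00%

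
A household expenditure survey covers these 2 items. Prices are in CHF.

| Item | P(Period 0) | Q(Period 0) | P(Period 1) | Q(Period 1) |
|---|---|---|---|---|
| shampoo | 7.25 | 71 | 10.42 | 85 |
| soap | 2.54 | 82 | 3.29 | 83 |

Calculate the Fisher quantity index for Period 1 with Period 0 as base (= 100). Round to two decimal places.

Laspeyres component (base-period weights):
ΣP(Period 0)Q(Period 1) = 7.25×85 + 2.54×83 = 616.25 + 210.82 = 827.07
ΣP(Period 0)Q(Period 0) = 7.25×71 + 2.54×82 = 514.75 + 208.28 = 723.03
L = 827.07 / 723.03 × 100 = 114.3894
Paasche component (current-period weights):
ΣP(Period 1)Q(Period 1) = 10.42×85 + 3.29×83 = 885.7 + 273.07 = 1158.77
ΣP(Period 1)Q(Period 0) = 10.42×71 + 3.29×82 = 739.82 + 269.78 = 1009.6
P = 1158.77 / 1009.6 × 100 = 114.7752
Fisher = √(L × P) = √(114.3894 × 114.7752) = 114.5821

114.58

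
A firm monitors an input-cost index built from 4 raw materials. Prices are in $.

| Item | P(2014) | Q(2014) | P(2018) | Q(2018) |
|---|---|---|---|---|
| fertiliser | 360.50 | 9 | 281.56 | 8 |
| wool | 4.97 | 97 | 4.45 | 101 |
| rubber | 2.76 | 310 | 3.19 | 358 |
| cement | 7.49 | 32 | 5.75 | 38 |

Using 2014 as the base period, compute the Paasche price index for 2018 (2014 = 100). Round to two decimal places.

Paasche price index uses current-period quantities as weights.
ΣP(2018)·Q(2018) = 281.56×8 + 4.45×101 + 3.19×358 + 5.75×38 = 2252.48 + 449.45 + 1142.02 + 218.5 = 4062.45
ΣP(2014)·Q(2018) = 360.50×8 + 4.97×101 + 2.76×358 + 7.49×38 = 2884 + 501.97 + 988.08 + 284.62 = 4658.67
Index = 4062.45 / 4658.67 × 100 = 87.2019

87.20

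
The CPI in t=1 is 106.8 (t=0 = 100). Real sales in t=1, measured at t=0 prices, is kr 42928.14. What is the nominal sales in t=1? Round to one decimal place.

45847.3

Nominal = Real × (Index/100) = 42928.14 × (106.8/100)
        = 42928.14 × 1.068 = 45847.2535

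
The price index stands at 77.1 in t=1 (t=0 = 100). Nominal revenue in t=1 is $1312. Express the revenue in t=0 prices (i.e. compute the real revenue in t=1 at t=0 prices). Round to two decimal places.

Real = Nominal ÷ (Index/100) = 1312 ÷ (77.1/100)
     = 1312 ÷ 0.771 = 1701.6861

1701.69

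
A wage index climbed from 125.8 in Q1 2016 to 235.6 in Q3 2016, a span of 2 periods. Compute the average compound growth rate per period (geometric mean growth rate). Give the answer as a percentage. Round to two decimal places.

Growth factor = (235.6/125.8)^(1/2) = (1.872814)^(1/2) = 1.368508
Growth rate = 1.368508 − 1 = 0.368508 = 36.8508%

36.85%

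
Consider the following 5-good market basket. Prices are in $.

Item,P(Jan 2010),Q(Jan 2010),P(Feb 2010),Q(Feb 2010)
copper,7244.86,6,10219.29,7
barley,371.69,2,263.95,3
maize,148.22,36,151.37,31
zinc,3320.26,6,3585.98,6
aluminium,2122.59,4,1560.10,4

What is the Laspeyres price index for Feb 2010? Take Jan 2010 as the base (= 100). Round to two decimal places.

Laspeyres price index uses base-period quantities as weights.
ΣP(Feb 2010)·Q(Jan 2010) = 10219.29×6 + 263.95×2 + 151.37×36 + 3585.98×6 + 1560.10×4 = 61315.74 + 527.9 + 5449.32 + 21515.88 + 6240.4 = 95049.24
ΣP(Jan 2010)·Q(Jan 2010) = 7244.86×6 + 371.69×2 + 148.22×36 + 3320.26×6 + 2122.59×4 = 43469.16 + 743.38 + 5335.92 + 19921.56 + 8490.36 = 77960.38
Index = 95049.24 / 77960.38 × 100 = 121.9199

121.92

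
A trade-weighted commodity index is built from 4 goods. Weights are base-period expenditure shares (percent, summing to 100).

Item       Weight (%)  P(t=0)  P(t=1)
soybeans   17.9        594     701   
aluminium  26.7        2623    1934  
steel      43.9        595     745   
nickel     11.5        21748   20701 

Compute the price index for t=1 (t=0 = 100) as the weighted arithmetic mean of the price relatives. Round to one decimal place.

106.7

soybeans: 17.9 × (701/594) = 17.9 × 1.180135 = 21.1244
aluminium: 26.7 × (1934/2623) = 26.7 × 0.737324 = 19.6865
steel: 43.9 × (745/595) = 43.9 × 1.252101 = 54.9672
nickel: 11.5 × (20701/21748) = 11.5 × 0.951858 = 10.9464
Index = Σ wᵢ·(p₁ᵢ/p₀ᵢ) = 21.1244 + 19.6865 + 54.9672 + 10.9464 = 106.7245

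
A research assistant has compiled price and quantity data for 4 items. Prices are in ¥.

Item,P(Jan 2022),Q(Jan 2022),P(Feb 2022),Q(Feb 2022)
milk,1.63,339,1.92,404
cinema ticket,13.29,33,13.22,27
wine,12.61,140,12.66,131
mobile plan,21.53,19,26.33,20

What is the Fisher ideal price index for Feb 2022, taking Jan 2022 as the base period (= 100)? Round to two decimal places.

106.58

Laspeyres component (base-period weights):
ΣP(Feb 2022)Q(Jan 2022) = 1.92×339 + 13.22×33 + 12.66×140 + 26.33×19 = 650.88 + 436.26 + 1772.4 + 500.27 = 3359.81
ΣP(Jan 2022)Q(Jan 2022) = 1.63×339 + 13.29×33 + 12.61×140 + 21.53×19 = 552.57 + 438.57 + 1765.4 + 409.07 = 3165.61
L = 3359.81 / 3165.61 × 100 = 106.1347
Paasche component (current-period weights):
ΣP(Feb 2022)Q(Feb 2022) = 1.92×404 + 13.22×27 + 12.66×131 + 26.33×20 = 775.68 + 356.94 + 1658.46 + 526.6 = 3317.68
ΣP(Jan 2022)Q(Feb 2022) = 1.63×404 + 13.29×27 + 12.61×131 + 21.53×20 = 658.52 + 358.83 + 1651.91 + 430.6 = 3099.86
P = 3317.68 / 3099.86 × 100 = 107.0268
Fisher = √(L × P) = √(106.1347 × 107.0268) = 106.5798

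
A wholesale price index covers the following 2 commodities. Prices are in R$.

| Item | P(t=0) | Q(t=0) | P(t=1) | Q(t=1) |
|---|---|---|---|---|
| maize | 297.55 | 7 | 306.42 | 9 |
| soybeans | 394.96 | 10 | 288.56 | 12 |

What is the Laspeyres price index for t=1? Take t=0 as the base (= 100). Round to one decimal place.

Laspeyres price index uses base-period quantities as weights.
ΣP(t=1)·Q(t=0) = 306.42×7 + 288.56×10 = 2144.94 + 2885.6 = 5030.54
ΣP(t=0)·Q(t=0) = 297.55×7 + 394.96×10 = 2082.85 + 3949.6 = 6032.45
Index = 5030.54 / 6032.45 × 100 = 83.3913

83.4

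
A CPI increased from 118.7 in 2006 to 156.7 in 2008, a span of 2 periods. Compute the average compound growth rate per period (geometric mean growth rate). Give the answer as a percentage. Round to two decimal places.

Growth factor = (156.7/118.7)^(1/2) = (1.320135)^(1/2) = 1.148971
Growth rate = 1.148971 − 1 = 0.148971 = 14.8971%

14.90%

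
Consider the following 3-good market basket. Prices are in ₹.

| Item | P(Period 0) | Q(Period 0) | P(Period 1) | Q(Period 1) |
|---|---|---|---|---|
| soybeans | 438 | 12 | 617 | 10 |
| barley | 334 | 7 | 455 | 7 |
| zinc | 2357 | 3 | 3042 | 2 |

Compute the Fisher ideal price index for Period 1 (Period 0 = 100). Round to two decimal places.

Laspeyres component (base-period weights):
ΣP(Period 1)Q(Period 0) = 617×12 + 455×7 + 3042×3 = 7404 + 3185 + 9126 = 19715
ΣP(Period 0)Q(Period 0) = 438×12 + 334×7 + 2357×3 = 5256 + 2338 + 7071 = 14665
L = 19715 / 14665 × 100 = 134.4357
Paasche component (current-period weights):
ΣP(Period 1)Q(Period 1) = 617×10 + 455×7 + 3042×2 = 6170 + 3185 + 6084 = 15439
ΣP(Period 0)Q(Period 1) = 438×10 + 334×7 + 2357×2 = 4380 + 2338 + 4714 = 11432
P = 15439 / 11432 × 100 = 135.0507
Fisher = √(L × P) = √(134.4357 × 135.0507) = 134.7429

134.74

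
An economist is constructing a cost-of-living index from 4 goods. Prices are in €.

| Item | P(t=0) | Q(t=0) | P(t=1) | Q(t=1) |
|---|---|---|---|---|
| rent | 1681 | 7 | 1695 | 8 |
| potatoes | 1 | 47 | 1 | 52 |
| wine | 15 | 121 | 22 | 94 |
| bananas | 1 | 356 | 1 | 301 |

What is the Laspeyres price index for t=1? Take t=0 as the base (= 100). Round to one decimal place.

106.8

Laspeyres price index uses base-period quantities as weights.
ΣP(t=1)·Q(t=0) = 1695×7 + 1×47 + 22×121 + 1×356 = 11865 + 47 + 2662 + 356 = 14930
ΣP(t=0)·Q(t=0) = 1681×7 + 1×47 + 15×121 + 1×356 = 11767 + 47 + 1815 + 356 = 13985
Index = 14930 / 13985 × 100 = 106.7572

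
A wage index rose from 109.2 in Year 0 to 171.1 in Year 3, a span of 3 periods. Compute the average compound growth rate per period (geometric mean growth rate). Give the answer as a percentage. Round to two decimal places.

16.15%

Growth factor = (171.1/109.2)^(1/3) = (1.566850)^(1/3) = 1.161473
Growth rate = 1.161473 − 1 = 0.161473 = 16.1473%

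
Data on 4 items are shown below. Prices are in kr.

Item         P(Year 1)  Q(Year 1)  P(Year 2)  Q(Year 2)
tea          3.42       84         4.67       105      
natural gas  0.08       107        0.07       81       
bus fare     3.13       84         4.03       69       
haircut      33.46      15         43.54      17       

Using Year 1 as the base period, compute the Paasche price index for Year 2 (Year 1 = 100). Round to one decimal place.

Paasche price index uses current-period quantities as weights.
ΣP(Year 2)·Q(Year 2) = 4.67×105 + 0.07×81 + 4.03×69 + 43.54×17 = 490.35 + 5.67 + 278.07 + 740.18 = 1514.27
ΣP(Year 1)·Q(Year 2) = 3.42×105 + 0.08×81 + 3.13×69 + 33.46×17 = 359.1 + 6.48 + 215.97 + 568.82 = 1150.37
Index = 1514.27 / 1150.37 × 100 = 131.6333

131.6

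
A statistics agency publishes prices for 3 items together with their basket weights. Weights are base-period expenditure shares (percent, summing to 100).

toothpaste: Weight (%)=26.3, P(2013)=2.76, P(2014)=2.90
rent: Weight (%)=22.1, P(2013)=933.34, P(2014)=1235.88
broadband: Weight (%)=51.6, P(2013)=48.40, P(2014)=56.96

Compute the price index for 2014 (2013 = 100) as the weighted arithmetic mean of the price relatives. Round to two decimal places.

toothpaste: 26.3 × (2.90/2.76) = 26.3 × 1.050725 = 27.6341
rent: 22.1 × (1235.88/933.34) = 22.1 × 1.324148 = 29.2637
broadband: 51.6 × (56.96/48.40) = 51.6 × 1.176860 = 60.7260
Index = Σ wᵢ·(p₁ᵢ/p₀ᵢ) = 27.6341 + 29.2637 + 60.7260 = 117.6237

117.62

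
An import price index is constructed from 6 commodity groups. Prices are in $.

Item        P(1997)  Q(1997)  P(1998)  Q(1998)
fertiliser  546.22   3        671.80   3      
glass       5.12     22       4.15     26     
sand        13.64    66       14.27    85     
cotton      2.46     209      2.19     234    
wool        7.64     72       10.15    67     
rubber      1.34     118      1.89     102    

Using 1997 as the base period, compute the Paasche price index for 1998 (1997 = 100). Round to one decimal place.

113.6

Paasche price index uses current-period quantities as weights.
ΣP(1998)·Q(1998) = 671.80×3 + 4.15×26 + 14.27×85 + 2.19×234 + 10.15×67 + 1.89×102 = 2015.4 + 107.9 + 1212.95 + 512.46 + 680.05 + 192.78 = 4721.54
ΣP(1997)·Q(1998) = 546.22×3 + 5.12×26 + 13.64×85 + 2.46×234 + 7.64×67 + 1.34×102 = 1638.66 + 133.12 + 1159.4 + 575.64 + 511.88 + 136.68 = 4155.38
Index = 4721.54 / 4155.38 × 100 = 113.6247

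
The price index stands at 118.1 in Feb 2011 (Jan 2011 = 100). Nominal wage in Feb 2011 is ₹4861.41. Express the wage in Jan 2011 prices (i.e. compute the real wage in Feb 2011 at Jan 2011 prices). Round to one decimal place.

4116.4

Real = Nominal ÷ (Index/100) = 4861.41 ÷ (118.1/100)
     = 4861.41 ÷ 1.181 = 4116.3506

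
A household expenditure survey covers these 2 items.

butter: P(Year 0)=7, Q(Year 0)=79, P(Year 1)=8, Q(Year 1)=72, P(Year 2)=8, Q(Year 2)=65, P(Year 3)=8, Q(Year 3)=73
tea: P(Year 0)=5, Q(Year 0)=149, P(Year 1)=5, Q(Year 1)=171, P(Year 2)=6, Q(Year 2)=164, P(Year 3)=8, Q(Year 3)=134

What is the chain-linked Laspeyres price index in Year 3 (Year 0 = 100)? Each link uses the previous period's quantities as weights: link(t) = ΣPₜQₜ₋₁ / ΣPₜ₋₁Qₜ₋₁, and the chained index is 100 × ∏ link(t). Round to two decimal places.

Link Year 0→Year 1:
ΣP(Year 1)Q(Year 0) = 8×79 + 5×149 = 632 + 745 = 1377
ΣP(Year 0)Q(Year 0) = 7×79 + 5×149 = 553 + 745 = 1298
link = 1377/1298 = 1.060863
Link Year 1→Year 2:
ΣP(Year 2)Q(Year 1) = 8×72 + 6×171 = 576 + 1026 = 1602
ΣP(Year 1)Q(Year 1) = 8×72 + 5×171 = 576 + 855 = 1431
link = 1602/1431 = 1.119497
Link Year 2→Year 3:
ΣP(Year 3)Q(Year 2) = 8×65 + 8×164 = 520 + 1312 = 1832
ΣP(Year 2)Q(Year 2) = 8×65 + 6×164 = 520 + 984 = 1504
link = 1832/1504 = 1.218085
Chained index = 100 × 1.060863 × 1.119497 × 1.218085 = 144.6638

144.66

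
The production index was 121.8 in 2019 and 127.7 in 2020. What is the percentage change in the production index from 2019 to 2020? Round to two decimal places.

4.84%

Change = (127.7 − 121.8) / 121.8 × 100
       = 5.9 / 121.8 × 100 = 4.8440%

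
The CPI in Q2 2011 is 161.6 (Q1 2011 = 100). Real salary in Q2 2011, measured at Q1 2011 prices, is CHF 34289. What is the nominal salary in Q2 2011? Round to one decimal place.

Nominal = Real × (Index/100) = 34289 × (161.6/100)
        = 34289 × 1.616 = 55411.0240

55411.0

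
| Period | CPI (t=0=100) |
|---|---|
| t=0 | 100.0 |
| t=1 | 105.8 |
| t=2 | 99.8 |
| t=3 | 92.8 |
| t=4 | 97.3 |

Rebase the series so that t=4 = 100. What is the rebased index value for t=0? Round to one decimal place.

Rebased(t=0) = 100.0 / 97.3 × 100 = 102.7749

102.8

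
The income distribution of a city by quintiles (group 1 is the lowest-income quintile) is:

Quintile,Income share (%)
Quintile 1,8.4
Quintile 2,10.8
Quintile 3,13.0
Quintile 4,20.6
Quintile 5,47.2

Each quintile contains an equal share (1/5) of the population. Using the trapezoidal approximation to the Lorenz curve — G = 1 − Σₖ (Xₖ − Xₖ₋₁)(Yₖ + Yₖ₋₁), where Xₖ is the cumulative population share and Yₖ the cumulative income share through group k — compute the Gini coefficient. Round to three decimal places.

0.350

Cumulative income shares Yₖ: 0.0840, 0.1920, 0.3220, 0.5280, 1.0000
Σ (Xₖ−Xₖ₋₁)(Yₖ+Yₖ₋₁) = (1/5)(0.0840+0.0000) + (1/5)(0.1920+0.0840) + (1/5)(0.3220+0.1920) + (1/5)(0.5280+0.3220) + (1/5)(1.0000+0.5280)
  = 0.0168 + 0.0552 + 0.1028 + 0.1700 + 0.3056 = 0.6504
G = 1 − 0.6504 = 0.3496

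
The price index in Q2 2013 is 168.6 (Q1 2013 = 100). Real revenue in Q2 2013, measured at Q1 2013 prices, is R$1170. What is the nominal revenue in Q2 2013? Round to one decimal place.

1972.6

Nominal = Real × (Index/100) = 1170 × (168.6/100)
        = 1170 × 1.686 = 1972.6200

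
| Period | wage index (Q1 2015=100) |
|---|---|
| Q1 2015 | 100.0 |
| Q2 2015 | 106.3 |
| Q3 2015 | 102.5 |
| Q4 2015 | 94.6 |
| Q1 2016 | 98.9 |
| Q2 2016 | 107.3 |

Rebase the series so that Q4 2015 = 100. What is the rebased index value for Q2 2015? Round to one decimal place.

Rebased(Q2 2015) = 106.3 / 94.6 × 100 = 112.3679

112.4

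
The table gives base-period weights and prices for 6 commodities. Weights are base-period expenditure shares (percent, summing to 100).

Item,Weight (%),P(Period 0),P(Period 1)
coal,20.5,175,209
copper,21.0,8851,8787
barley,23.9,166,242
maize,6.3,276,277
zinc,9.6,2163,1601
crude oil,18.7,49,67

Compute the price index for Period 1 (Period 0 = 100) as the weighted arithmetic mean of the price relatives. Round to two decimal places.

coal: 20.5 × (209/175) = 20.5 × 1.194286 = 24.4829
copper: 21.0 × (8787/8851) = 21.0 × 0.992769 = 20.8482
barley: 23.9 × (242/166) = 23.9 × 1.457831 = 34.8422
maize: 6.3 × (277/276) = 6.3 × 1.003623 = 6.3228
zinc: 9.6 × (1601/2163) = 9.6 × 0.740176 = 7.1057
crude oil: 18.7 × (67/49) = 18.7 × 1.367347 = 25.5694
Index = Σ wᵢ·(p₁ᵢ/p₀ᵢ) = 24.4829 + 20.8482 + 34.8422 + 6.3228 + 7.1057 + 25.5694 = 119.1711

119.17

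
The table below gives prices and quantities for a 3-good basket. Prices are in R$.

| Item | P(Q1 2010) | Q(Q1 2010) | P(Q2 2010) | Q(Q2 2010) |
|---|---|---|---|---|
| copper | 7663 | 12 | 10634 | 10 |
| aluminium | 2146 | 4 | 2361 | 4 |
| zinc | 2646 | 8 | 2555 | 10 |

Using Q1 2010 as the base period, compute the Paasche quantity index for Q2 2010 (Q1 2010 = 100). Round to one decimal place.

Paasche quantity index uses current-period prices as weights.
ΣP(Q2 2010)·Q(Q2 2010) = 10634×10 + 2361×4 + 2555×10 = 106340 + 9444 + 25550 = 141334
ΣP(Q2 2010)·Q(Q1 2010) = 10634×12 + 2361×4 + 2555×8 = 127608 + 9444 + 20440 = 157492
Index = 141334 / 157492 × 100 = 89.7404

89.7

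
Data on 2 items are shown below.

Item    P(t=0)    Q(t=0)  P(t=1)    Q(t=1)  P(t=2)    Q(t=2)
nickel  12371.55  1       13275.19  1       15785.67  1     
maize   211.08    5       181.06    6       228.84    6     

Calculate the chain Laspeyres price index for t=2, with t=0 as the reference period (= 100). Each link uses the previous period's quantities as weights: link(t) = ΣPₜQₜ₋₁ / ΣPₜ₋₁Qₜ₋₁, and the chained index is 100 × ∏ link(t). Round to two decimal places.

126.18

Link t=0→t=1:
ΣP(t=1)Q(t=0) = 13275.19×1 + 181.06×5 = 13275.19 + 905.3 = 14180.49
ΣP(t=0)Q(t=0) = 12371.55×1 + 211.08×5 = 12371.55 + 1055.4 = 13426.95
link = 14180.49/13426.95 = 1.056121
Link t=1→t=2:
ΣP(t=2)Q(t=1) = 15785.67×1 + 228.84×6 = 15785.67 + 1373.04 = 17158.71
ΣP(t=1)Q(t=1) = 13275.19×1 + 181.06×6 = 13275.19 + 1086.36 = 14361.55
link = 17158.71/14361.55 = 1.194767
Chained index = 100 × 1.056121 × 1.194767 = 126.1819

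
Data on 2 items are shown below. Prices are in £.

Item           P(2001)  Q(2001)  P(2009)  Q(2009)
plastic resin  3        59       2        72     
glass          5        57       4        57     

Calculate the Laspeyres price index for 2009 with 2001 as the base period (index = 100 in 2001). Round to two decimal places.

Laspeyres price index uses base-period quantities as weights.
ΣP(2009)·Q(2001) = 2×59 + 4×57 = 118 + 228 = 346
ΣP(2001)·Q(2001) = 3×59 + 5×57 = 177 + 285 = 462
Index = 346 / 462 × 100 = 74.8918

74.89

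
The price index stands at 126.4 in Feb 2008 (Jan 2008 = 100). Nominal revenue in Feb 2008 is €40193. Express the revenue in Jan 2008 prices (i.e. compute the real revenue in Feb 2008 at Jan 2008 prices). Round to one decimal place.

31798.3

Real = Nominal ÷ (Index/100) = 40193 ÷ (126.4/100)
     = 40193 ÷ 1.264 = 31798.2595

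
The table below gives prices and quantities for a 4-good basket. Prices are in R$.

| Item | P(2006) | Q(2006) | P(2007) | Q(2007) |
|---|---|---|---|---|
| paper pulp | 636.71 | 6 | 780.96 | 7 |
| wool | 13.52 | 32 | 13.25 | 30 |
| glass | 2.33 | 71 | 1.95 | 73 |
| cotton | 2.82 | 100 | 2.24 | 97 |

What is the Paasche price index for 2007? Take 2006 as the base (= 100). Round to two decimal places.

117.29

Paasche price index uses current-period quantities as weights.
ΣP(2007)·Q(2007) = 780.96×7 + 13.25×30 + 1.95×73 + 2.24×97 = 5466.72 + 397.5 + 142.35 + 217.28 = 6223.85
ΣP(2006)·Q(2007) = 636.71×7 + 13.52×30 + 2.33×73 + 2.82×97 = 4456.97 + 405.6 + 170.09 + 273.54 = 5306.2
Index = 6223.85 / 5306.2 × 100 = 117.2939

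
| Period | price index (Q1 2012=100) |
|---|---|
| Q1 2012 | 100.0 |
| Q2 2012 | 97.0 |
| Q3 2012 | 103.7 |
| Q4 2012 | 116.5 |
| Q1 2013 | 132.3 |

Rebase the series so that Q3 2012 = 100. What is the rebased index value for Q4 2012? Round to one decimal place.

Rebased(Q4 2012) = 116.5 / 103.7 × 100 = 112.3433

112.3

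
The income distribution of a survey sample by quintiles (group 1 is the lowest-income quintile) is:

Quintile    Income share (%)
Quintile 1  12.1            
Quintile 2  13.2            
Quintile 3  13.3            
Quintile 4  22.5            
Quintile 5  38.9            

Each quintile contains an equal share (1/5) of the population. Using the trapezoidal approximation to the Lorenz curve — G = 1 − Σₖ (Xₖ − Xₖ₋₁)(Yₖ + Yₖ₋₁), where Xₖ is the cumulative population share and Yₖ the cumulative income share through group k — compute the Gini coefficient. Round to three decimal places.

Cumulative income shares Yₖ: 0.1210, 0.2530, 0.3860, 0.6110, 1.0000
Σ (Xₖ−Xₖ₋₁)(Yₖ+Yₖ₋₁) = (1/5)(0.1210+0.0000) + (1/5)(0.2530+0.1210) + (1/5)(0.3860+0.2530) + (1/5)(0.6110+0.3860) + (1/5)(1.0000+0.6110)
  = 0.0242 + 0.0748 + 0.1278 + 0.1994 + 0.3222 = 0.7484
G = 1 − 0.7484 = 0.2516

0.252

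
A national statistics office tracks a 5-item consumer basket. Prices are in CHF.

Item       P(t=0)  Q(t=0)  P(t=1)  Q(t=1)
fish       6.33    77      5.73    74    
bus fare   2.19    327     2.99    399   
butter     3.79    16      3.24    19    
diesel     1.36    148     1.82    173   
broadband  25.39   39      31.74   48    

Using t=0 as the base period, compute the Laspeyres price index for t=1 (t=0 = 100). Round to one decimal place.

121.3

Laspeyres price index uses base-period quantities as weights.
ΣP(t=1)·Q(t=0) = 5.73×77 + 2.99×327 + 3.24×16 + 1.82×148 + 31.74×39 = 441.21 + 977.73 + 51.84 + 269.36 + 1237.86 = 2978
ΣP(t=0)·Q(t=0) = 6.33×77 + 2.19×327 + 3.79×16 + 1.36×148 + 25.39×39 = 487.41 + 716.13 + 60.64 + 201.28 + 990.21 = 2455.67
Index = 2978 / 2455.67 × 100 = 121.2704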